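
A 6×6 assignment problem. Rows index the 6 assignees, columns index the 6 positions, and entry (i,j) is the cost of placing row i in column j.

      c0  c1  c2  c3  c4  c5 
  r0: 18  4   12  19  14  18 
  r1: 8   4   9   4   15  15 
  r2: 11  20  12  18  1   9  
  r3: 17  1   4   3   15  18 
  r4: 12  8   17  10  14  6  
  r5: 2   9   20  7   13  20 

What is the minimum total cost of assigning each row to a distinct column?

Minimum assignment cost: 21

optimal assignment: row0→col1 (cost 4), row1→col3 (cost 4), row2→col4 (cost 1), row3→col2 (cost 4), row4→col5 (cost 6), row5→col0 (cost 2)
total = 4 + 4 + 1 + 4 + 6 + 2 = 21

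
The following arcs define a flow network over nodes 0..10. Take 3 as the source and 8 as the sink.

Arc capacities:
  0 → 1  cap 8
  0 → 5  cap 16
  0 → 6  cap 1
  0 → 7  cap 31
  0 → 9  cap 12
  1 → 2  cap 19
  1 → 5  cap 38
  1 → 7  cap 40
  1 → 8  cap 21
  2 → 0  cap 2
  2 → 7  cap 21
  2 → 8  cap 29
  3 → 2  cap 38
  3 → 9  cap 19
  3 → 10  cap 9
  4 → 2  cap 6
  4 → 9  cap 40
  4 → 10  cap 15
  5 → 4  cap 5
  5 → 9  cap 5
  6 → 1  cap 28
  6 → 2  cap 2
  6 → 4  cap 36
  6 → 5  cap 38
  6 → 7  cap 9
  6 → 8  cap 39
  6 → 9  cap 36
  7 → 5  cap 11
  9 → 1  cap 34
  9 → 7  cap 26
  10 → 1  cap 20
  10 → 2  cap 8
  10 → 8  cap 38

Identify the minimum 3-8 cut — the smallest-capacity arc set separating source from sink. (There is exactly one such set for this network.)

augment #1: 3→2→8 push 29
augment #2: 3→10→8 push 9
augment #3: 3→9→1→8 push 19
augment #4: 3→2→0→1→8 push 2
augment #5: 3→2→7→5→4→10→8 push 5
augment #6: 3→2→7→5→9→1→0→6→8 push 1
max flow = 65; residual-reachable set from 3 gives S-side
cut edges (S→T): {(0,6), (1,8), (2,8), (3,10), (5,4)} total cap 65

Min-cut arcs: {(0,6), (1,8), (2,8), (3,10), (5,4)} (total capacity 65)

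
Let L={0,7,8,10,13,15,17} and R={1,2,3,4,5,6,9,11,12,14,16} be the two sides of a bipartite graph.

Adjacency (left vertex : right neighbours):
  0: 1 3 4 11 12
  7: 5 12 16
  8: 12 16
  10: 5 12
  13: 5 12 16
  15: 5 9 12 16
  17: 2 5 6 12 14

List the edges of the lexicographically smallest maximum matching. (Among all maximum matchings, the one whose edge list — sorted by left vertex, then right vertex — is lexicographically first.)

|M| = 6 (so the lex-smallest maximum matching has 6 edges)
process left vertices in ascending order; for each, take the smallest-labelled available neighbour that still permits 6 edges overall, or leave it unmatched if none does
lex-smallest matching: {0-1, 7-5, 8-12, 13-16, 15-9, 17-2}

Lex-smallest maximum matching: {(0,1), (7,5), (8,12), (13,16), (15,9), (17,2)}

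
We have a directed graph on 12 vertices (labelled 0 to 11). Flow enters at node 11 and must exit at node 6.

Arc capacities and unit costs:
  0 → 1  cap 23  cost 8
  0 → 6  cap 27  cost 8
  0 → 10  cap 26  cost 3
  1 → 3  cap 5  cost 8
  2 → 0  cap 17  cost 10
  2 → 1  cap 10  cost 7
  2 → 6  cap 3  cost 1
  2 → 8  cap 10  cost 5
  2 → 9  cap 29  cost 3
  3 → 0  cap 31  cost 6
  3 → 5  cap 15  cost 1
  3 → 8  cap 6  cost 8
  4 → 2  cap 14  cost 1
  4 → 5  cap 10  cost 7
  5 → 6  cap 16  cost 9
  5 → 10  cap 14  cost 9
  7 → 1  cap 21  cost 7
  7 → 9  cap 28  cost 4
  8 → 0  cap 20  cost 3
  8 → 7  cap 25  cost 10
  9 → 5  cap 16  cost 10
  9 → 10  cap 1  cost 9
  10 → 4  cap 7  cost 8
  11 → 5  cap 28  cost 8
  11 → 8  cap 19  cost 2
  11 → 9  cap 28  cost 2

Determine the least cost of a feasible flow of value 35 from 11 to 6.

shortest-cost path #1: 11→8→0→6 push 19 @ unit cost 13 (adds 247)
shortest-cost path #2: 11→5→6 push 16 @ unit cost 17 (adds 272)
total cost = 519

Minimum cost for 35 units: 519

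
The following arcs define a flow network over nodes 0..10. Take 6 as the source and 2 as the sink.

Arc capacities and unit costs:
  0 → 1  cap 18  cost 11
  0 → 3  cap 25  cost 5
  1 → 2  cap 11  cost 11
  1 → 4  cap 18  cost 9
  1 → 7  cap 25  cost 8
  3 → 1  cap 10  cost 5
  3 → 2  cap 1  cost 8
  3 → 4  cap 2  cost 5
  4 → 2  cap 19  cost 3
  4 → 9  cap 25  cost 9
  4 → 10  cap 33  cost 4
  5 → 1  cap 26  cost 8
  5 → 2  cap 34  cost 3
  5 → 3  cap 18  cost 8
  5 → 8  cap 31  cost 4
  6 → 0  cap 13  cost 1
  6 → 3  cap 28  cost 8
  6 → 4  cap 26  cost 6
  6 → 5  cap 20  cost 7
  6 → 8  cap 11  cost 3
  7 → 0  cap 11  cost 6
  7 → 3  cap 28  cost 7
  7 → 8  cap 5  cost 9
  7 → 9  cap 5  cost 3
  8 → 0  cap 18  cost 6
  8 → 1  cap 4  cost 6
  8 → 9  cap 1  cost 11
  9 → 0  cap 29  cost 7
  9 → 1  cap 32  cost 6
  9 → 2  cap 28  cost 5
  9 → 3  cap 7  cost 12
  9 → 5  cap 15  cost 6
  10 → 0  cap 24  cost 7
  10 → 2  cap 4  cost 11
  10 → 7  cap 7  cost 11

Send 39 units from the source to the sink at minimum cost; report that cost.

Minimum cost for 39 units: 371

shortest-cost path #1: 6→4→2 push 19 @ unit cost 9 (adds 171)
shortest-cost path #2: 6→5→2 push 20 @ unit cost 10 (adds 200)
total cost = 371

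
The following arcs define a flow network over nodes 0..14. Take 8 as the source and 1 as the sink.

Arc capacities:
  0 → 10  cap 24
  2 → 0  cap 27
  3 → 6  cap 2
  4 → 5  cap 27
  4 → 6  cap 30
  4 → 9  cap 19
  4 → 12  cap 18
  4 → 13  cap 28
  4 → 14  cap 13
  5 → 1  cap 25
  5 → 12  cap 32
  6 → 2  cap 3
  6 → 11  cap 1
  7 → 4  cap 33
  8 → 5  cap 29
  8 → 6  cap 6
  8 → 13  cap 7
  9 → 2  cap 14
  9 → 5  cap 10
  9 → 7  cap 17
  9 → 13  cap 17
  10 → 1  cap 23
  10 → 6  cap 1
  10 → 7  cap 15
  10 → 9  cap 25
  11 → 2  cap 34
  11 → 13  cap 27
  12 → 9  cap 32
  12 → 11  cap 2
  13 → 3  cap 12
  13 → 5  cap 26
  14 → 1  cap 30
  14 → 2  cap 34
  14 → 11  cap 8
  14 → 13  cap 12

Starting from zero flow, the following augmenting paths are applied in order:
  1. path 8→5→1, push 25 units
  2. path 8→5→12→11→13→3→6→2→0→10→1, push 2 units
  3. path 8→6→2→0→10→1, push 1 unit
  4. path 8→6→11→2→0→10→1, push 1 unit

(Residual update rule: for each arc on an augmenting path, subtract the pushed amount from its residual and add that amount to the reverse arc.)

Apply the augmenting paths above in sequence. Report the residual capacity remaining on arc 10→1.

after path 1 (8→5→1, push 25): res(10,1)=23
after path 2 (8→5→12→11→13→3→6→2→0→10→1, push 2): res(10,1)=21
after path 3 (8→6→2→0→10→1, push 1): res(10,1)=20
after path 4 (8→6→11→2→0→10→1, push 1): res(10,1)=19

Residual capacity of (10,1): 19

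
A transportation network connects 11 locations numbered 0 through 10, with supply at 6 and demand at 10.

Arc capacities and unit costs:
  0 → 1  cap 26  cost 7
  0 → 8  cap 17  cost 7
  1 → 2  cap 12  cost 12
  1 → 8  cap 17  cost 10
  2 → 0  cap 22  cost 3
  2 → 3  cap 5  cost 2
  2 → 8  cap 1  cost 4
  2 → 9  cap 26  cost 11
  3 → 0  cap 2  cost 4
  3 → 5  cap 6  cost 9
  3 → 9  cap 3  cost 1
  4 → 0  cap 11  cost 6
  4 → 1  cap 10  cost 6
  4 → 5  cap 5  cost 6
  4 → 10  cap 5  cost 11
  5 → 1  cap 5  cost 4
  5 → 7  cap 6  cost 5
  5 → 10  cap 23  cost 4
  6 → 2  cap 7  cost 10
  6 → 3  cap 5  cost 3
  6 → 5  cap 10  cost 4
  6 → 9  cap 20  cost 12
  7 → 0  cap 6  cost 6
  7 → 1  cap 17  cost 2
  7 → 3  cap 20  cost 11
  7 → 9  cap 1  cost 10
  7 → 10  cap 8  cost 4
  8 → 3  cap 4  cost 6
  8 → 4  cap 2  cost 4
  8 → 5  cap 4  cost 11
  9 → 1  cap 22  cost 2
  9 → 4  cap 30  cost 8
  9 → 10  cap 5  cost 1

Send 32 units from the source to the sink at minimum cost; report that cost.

shortest-cost path #1: 6→3→9→10 push 3 @ unit cost 5 (adds 15)
shortest-cost path #2: 6→5→10 push 10 @ unit cost 8 (adds 80)
shortest-cost path #3: 6→9→10 push 2 @ unit cost 13 (adds 26)
shortest-cost path #4: 6→3→5→10 push 2 @ unit cost 16 (adds 32)
shortest-cost path #5: 6→9→3→5→10 push 3 @ unit cost 24 (adds 72)
shortest-cost path #6: 6→2→3→5→10 push 1 @ unit cost 25 (adds 25)
shortest-cost path #7: 6→2→8→4→5→10 push 1 @ unit cost 28 (adds 28)
shortest-cost path #8: 6→9→4→5→10 push 4 @ unit cost 30 (adds 120)
shortest-cost path #9: 6→9→4→10 push 5 @ unit cost 31 (adds 155)
shortest-cost path #10: 6→9→4→8→5→10 push 1 @ unit cost 31 (adds 31)
total cost = 584

Minimum cost for 32 units: 584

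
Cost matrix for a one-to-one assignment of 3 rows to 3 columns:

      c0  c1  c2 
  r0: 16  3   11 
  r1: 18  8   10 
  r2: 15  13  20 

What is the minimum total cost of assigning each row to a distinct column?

Minimum assignment cost: 28

optimal assignment: row0→col1 (cost 3), row1→col2 (cost 10), row2→col0 (cost 15)
total = 3 + 10 + 15 = 28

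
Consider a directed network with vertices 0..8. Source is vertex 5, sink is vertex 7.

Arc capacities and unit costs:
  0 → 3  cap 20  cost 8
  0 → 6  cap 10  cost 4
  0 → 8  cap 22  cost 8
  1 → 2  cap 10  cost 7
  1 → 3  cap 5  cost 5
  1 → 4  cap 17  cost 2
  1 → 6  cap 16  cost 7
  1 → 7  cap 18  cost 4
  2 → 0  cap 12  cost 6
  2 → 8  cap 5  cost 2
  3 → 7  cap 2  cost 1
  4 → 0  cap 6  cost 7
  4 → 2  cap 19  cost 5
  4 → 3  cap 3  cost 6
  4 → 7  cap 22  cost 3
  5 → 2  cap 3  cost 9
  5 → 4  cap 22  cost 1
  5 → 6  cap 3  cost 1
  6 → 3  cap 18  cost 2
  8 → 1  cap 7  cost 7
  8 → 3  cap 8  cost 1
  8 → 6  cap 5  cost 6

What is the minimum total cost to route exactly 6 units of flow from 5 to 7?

shortest-cost path #1: 5→6→3→7 push 2 @ unit cost 4 (adds 8)
shortest-cost path #2: 5→4→7 push 4 @ unit cost 4 (adds 16)
total cost = 24

Minimum cost for 6 units: 24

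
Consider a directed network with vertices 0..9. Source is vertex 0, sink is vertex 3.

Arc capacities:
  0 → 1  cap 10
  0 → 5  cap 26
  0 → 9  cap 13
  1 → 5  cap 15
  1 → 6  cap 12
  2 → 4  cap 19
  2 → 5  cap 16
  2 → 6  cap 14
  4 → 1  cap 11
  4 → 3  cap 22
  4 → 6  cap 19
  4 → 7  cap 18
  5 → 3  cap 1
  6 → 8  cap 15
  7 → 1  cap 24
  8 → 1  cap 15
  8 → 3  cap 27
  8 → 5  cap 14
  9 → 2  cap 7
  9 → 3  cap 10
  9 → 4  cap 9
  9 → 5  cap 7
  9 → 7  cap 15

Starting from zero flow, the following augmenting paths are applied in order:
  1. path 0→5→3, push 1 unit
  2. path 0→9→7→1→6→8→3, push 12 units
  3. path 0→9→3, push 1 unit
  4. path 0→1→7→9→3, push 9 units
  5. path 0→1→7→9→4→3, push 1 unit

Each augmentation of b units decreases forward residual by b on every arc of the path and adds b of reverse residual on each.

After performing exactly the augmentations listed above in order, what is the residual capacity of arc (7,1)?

Residual capacity of (7,1): 22

after path 1 (0→5→3, push 1): res(7,1)=24
after path 2 (0→9→7→1→6→8→3, push 12): res(7,1)=12
after path 3 (0→9→3, push 1): res(7,1)=12
after path 4 (0→1→7→9→3, push 9): res(7,1)=21
after path 5 (0→1→7→9→4→3, push 1): res(7,1)=22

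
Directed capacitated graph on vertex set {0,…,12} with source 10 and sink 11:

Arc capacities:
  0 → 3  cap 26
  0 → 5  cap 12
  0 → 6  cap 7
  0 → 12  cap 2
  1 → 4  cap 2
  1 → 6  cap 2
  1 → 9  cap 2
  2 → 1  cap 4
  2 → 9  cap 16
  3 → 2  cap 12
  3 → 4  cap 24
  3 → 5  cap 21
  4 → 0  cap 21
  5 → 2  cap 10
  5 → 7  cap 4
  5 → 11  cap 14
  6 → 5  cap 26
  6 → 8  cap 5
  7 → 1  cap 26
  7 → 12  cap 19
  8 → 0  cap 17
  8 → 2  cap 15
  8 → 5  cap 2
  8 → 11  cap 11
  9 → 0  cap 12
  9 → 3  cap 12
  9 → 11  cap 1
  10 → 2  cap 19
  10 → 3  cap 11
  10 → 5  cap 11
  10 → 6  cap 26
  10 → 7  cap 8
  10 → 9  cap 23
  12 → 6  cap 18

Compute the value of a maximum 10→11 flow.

Maximum flow value: 20

augment #1: 10→5→11 bottleneck 11, total now 11
augment #2: 10→9→11 bottleneck 1, total now 12
augment #3: 10→3→5→11 bottleneck 3, total now 15
augment #4: 10→6→8→11 bottleneck 5, total now 20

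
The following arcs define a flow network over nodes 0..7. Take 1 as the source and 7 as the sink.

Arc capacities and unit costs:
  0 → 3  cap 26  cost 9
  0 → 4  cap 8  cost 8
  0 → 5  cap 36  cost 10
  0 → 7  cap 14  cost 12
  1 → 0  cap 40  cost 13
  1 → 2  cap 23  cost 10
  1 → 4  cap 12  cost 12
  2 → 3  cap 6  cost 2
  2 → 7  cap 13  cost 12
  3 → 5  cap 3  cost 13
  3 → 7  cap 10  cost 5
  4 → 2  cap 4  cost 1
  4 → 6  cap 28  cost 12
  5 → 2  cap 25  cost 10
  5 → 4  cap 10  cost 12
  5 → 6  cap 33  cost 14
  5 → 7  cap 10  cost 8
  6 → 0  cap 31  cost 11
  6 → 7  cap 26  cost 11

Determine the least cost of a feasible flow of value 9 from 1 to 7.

shortest-cost path #1: 1→2→3→7 push 6 @ unit cost 17 (adds 102)
shortest-cost path #2: 1→2→7 push 3 @ unit cost 22 (adds 66)
total cost = 168

Minimum cost for 9 units: 168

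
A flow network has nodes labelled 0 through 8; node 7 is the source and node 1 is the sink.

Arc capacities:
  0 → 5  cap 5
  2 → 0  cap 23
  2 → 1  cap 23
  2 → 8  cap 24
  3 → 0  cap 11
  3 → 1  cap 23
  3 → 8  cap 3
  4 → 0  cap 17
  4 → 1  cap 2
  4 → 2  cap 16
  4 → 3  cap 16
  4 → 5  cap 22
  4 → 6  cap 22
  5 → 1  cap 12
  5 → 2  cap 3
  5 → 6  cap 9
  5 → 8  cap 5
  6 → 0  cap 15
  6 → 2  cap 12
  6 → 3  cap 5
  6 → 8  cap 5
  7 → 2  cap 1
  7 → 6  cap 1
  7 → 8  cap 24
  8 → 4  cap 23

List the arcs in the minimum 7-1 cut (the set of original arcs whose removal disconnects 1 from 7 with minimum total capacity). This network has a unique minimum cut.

Min-cut arcs: {(7,2), (7,6), (8,4)} (total capacity 25)

augment #1: 7→2→1 push 1
augment #2: 7→6→2→1 push 1
augment #3: 7→8→4→1 push 2
augment #4: 7→8→4→2→1 push 16
augment #5: 7→8→4→3→1 push 5
max flow = 25; residual-reachable set from 7 gives S-side
cut edges (S→T): {(7,2), (7,6), (8,4)} total cap 25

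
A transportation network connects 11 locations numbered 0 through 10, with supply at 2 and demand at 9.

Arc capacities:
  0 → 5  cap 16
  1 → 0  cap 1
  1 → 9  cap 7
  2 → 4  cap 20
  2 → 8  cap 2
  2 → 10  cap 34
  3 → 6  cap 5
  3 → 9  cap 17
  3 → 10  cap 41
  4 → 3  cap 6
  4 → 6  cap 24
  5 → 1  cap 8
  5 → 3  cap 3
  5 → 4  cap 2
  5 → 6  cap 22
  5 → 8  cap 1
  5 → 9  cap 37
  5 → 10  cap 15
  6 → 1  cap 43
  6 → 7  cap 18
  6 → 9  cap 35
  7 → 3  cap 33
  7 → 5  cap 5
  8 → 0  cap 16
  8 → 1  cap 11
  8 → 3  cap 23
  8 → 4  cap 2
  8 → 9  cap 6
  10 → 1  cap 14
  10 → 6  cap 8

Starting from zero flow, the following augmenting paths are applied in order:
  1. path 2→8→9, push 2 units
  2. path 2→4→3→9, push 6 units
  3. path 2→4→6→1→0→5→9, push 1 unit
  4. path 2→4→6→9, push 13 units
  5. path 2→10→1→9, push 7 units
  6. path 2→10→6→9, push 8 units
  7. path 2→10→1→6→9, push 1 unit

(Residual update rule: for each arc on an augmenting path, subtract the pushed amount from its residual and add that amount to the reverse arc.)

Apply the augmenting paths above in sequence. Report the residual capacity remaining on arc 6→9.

after path 1 (2→8→9, push 2): res(6,9)=35
after path 2 (2→4→3→9, push 6): res(6,9)=35
after path 3 (2→4→6→1→0→5→9, push 1): res(6,9)=35
after path 4 (2→4→6→9, push 13): res(6,9)=22
after path 5 (2→10→1→9, push 7): res(6,9)=22
after path 6 (2→10→6→9, push 8): res(6,9)=14
after path 7 (2→10→1→6→9, push 1): res(6,9)=13

Residual capacity of (6,9): 13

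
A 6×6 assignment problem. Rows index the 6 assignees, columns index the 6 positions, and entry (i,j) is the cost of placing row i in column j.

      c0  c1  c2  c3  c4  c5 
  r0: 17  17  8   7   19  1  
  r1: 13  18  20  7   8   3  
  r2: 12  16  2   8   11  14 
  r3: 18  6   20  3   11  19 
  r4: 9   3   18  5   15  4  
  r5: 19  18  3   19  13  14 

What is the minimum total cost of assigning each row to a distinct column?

optimal assignment: row0→col5 (cost 1), row1→col4 (cost 8), row2→col0 (cost 12), row3→col3 (cost 3), row4→col1 (cost 3), row5→col2 (cost 3)
total = 1 + 8 + 12 + 3 + 3 + 3 = 30

Minimum assignment cost: 30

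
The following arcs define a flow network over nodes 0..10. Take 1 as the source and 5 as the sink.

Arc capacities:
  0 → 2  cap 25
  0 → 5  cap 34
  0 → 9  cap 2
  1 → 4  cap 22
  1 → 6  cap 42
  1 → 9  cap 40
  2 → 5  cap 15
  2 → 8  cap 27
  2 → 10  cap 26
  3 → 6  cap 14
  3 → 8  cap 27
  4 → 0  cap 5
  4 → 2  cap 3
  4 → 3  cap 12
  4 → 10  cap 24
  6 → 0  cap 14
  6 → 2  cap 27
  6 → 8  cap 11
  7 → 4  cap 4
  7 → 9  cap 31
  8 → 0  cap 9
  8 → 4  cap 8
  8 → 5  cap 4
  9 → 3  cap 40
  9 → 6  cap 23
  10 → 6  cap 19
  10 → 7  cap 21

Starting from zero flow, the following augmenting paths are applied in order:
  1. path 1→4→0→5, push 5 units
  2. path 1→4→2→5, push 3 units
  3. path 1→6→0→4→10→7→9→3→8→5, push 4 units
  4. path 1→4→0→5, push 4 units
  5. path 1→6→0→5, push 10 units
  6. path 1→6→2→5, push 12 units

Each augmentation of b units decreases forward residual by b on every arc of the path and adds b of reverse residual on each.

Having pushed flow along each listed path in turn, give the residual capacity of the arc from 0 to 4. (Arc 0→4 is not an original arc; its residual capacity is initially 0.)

after path 1 (1→4→0→5, push 5): res(0,4)=5
after path 2 (1→4→2→5, push 3): res(0,4)=5
after path 3 (1→6→0→4→10→7→9→3→8→5, push 4): res(0,4)=1
after path 4 (1→4→0→5, push 4): res(0,4)=5
after path 5 (1→6→0→5, push 10): res(0,4)=5
after path 6 (1→6→2→5, push 12): res(0,4)=5

Residual capacity of (0,4): 5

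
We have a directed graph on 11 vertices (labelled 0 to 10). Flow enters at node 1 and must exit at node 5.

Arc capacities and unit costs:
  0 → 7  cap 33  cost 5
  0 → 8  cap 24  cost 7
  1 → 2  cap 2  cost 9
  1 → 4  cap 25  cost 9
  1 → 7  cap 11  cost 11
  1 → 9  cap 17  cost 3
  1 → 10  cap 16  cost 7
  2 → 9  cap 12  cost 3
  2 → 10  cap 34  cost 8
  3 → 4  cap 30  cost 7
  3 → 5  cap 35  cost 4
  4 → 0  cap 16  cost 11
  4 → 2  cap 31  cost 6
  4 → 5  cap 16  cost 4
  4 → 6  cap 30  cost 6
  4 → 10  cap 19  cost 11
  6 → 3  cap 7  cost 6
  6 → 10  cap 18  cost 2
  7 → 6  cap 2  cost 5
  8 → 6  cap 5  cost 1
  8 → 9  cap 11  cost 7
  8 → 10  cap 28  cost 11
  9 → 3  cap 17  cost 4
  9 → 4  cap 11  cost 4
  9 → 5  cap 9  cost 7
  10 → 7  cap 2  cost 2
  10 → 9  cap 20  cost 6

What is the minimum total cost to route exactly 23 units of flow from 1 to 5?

shortest-cost path #1: 1→9→5 push 9 @ unit cost 10 (adds 90)
shortest-cost path #2: 1→9→3→5 push 8 @ unit cost 11 (adds 88)
shortest-cost path #3: 1→4→5 push 6 @ unit cost 13 (adds 78)
total cost = 256

Minimum cost for 23 units: 256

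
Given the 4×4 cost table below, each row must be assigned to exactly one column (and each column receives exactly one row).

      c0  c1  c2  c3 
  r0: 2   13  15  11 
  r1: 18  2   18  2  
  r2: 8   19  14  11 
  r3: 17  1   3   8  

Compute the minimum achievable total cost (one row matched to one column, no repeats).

Minimum assignment cost: 18

optimal assignment: row0→col0 (cost 2), row1→col1 (cost 2), row2→col3 (cost 11), row3→col2 (cost 3)
total = 2 + 2 + 11 + 3 = 18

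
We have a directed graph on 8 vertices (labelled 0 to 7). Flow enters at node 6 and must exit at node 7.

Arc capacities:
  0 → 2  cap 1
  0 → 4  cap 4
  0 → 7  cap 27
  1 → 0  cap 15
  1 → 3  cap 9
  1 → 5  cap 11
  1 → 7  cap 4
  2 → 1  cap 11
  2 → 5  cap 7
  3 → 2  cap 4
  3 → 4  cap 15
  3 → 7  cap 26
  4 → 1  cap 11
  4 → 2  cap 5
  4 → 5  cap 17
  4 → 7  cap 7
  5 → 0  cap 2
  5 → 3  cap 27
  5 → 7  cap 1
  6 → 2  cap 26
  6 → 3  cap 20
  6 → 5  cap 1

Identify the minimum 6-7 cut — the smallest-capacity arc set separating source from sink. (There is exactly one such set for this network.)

Min-cut arcs: {(2,1), (2,5), (6,3), (6,5)} (total capacity 39)

augment #1: 6→3→7 push 20
augment #2: 6→5→7 push 1
augment #3: 6→2→1→7 push 4
augment #4: 6→2→1→0→7 push 7
augment #5: 6→2→5→0→7 push 2
augment #6: 6→2→5→3→7 push 5
max flow = 39; residual-reachable set from 6 gives S-side
cut edges (S→T): {(2,1), (2,5), (6,3), (6,5)} total cap 39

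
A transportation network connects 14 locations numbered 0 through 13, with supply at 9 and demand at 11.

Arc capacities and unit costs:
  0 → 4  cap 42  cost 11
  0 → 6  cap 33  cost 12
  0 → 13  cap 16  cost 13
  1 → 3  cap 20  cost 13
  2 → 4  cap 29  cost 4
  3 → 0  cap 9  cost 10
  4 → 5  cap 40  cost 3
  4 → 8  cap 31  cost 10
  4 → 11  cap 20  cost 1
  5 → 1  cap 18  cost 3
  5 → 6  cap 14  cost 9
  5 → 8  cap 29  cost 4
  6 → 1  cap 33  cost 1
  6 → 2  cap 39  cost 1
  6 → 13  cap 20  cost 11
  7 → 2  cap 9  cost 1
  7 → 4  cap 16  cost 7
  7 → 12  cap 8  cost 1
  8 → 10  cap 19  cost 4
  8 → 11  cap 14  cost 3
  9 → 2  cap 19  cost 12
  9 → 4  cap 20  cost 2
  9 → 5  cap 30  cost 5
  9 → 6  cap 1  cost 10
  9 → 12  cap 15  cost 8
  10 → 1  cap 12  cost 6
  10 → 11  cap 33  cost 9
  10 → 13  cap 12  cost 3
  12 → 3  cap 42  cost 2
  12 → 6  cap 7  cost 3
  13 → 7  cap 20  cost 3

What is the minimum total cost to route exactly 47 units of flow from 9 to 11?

shortest-cost path #1: 9→4→11 push 20 @ unit cost 3 (adds 60)
shortest-cost path #2: 9→5→8→11 push 14 @ unit cost 12 (adds 168)
shortest-cost path #3: 9→5→8→10→11 push 13 @ unit cost 22 (adds 286)
total cost = 514

Minimum cost for 47 units: 514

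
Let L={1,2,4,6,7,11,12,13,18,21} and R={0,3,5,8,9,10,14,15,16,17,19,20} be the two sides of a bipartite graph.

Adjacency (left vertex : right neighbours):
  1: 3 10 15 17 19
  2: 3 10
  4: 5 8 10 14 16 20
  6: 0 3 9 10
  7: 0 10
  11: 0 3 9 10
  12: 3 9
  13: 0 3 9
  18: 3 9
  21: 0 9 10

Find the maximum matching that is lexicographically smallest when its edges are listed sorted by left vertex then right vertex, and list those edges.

Lex-smallest maximum matching: {(1,15), (2,3), (4,5), (6,0), (7,10), (11,9)}

|M| = 6 (so the lex-smallest maximum matching has 6 edges)
process left vertices in ascending order; for each, take the smallest-labelled available neighbour that still permits 6 edges overall, or leave it unmatched if none does
lex-smallest matching: {1-15, 2-3, 4-5, 6-0, 7-10, 11-9}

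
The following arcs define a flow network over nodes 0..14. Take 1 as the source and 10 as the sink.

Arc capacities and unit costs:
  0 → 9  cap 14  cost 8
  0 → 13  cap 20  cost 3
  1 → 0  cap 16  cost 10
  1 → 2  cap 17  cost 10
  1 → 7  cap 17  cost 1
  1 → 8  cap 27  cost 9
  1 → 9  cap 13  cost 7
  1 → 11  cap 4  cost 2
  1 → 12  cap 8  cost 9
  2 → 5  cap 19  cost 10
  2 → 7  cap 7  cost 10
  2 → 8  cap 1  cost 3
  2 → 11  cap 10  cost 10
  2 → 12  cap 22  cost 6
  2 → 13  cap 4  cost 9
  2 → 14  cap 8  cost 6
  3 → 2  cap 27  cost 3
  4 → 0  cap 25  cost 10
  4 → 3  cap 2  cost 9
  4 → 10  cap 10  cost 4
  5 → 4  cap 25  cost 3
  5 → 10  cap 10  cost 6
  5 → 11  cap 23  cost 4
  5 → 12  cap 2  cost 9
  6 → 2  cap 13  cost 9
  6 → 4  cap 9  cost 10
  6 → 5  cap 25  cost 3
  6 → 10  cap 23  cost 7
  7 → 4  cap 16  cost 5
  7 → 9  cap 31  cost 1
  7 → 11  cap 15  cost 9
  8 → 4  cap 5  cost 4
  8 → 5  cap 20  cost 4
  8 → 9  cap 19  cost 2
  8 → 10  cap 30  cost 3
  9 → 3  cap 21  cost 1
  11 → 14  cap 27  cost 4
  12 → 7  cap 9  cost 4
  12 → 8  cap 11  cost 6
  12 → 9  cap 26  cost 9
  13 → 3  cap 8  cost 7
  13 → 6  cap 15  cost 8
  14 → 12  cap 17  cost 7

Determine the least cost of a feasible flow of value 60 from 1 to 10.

Minimum cost for 60 units: 984

shortest-cost path #1: 1→7→4→10 push 10 @ unit cost 10 (adds 100)
shortest-cost path #2: 1→8→10 push 27 @ unit cost 12 (adds 324)
shortest-cost path #3: 1→7→9→3→2→8→10 push 1 @ unit cost 12 (adds 12)
shortest-cost path #4: 1→12→8→10 push 2 @ unit cost 18 (adds 36)
shortest-cost path #5: 1→7→9→3→2→5→10 push 6 @ unit cost 22 (adds 132)
shortest-cost path #6: 1→12→8→5→10 push 4 @ unit cost 25 (adds 100)
shortest-cost path #7: 1→0→13→6→10 push 10 @ unit cost 28 (adds 280)
total cost = 984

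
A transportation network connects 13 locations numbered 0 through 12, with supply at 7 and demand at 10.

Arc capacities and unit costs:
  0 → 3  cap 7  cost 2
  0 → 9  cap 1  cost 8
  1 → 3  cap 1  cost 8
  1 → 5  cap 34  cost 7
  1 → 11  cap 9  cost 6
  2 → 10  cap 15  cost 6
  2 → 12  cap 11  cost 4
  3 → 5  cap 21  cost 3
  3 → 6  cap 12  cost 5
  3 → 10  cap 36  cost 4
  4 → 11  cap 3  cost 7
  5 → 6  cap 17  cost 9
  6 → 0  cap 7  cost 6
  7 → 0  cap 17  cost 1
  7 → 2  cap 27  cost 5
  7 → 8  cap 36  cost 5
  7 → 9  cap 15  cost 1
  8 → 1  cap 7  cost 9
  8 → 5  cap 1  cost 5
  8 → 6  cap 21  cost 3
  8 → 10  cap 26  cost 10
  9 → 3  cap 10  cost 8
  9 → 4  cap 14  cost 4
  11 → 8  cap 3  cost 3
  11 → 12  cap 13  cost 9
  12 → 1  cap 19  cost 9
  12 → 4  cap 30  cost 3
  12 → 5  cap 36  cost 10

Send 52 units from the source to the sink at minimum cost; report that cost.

Minimum cost for 52 units: 644

shortest-cost path #1: 7→0→3→10 push 7 @ unit cost 7 (adds 49)
shortest-cost path #2: 7→2→10 push 15 @ unit cost 11 (adds 165)
shortest-cost path #3: 7→9→3→10 push 10 @ unit cost 13 (adds 130)
shortest-cost path #4: 7→8→10 push 20 @ unit cost 15 (adds 300)
total cost = 644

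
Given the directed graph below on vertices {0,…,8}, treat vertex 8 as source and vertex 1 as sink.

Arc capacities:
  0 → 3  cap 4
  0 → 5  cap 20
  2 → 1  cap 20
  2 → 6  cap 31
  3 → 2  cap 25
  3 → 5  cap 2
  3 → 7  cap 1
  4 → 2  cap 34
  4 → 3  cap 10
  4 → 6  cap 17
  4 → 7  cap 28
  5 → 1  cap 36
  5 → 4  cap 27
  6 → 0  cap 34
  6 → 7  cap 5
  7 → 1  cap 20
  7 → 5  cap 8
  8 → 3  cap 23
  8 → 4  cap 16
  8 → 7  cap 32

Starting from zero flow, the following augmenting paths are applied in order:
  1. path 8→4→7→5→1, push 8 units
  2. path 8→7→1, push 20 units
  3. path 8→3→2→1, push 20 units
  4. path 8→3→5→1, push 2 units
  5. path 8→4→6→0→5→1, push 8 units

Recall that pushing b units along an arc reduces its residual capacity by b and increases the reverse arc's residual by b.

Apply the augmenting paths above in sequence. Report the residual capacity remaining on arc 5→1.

Residual capacity of (5,1): 18

after path 1 (8→4→7→5→1, push 8): res(5,1)=28
after path 2 (8→7→1, push 20): res(5,1)=28
after path 3 (8→3→2→1, push 20): res(5,1)=28
after path 4 (8→3→5→1, push 2): res(5,1)=26
after path 5 (8→4→6→0→5→1, push 8): res(5,1)=18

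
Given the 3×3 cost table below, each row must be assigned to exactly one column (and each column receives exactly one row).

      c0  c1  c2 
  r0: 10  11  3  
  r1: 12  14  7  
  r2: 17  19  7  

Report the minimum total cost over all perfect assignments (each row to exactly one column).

Minimum assignment cost: 30

optimal assignment: row0→col1 (cost 11), row1→col0 (cost 12), row2→col2 (cost 7)
total = 11 + 12 + 7 = 30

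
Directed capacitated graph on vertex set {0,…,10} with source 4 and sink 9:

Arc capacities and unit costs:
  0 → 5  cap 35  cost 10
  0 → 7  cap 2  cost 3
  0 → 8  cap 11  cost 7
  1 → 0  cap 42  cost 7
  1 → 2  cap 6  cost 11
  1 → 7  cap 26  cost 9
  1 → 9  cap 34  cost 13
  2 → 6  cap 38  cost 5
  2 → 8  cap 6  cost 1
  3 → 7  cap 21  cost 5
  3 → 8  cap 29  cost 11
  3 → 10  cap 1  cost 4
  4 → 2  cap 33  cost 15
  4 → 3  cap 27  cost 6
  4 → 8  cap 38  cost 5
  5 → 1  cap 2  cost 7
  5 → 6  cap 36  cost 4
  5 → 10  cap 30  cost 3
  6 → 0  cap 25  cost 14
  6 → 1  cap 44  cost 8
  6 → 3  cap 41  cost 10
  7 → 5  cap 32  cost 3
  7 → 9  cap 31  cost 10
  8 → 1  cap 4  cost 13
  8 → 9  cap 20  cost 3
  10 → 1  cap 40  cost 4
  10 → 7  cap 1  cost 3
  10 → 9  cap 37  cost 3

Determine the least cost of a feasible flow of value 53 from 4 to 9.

Minimum cost for 53 units: 1004

shortest-cost path #1: 4→8→9 push 20 @ unit cost 8 (adds 160)
shortest-cost path #2: 4→3→10→9 push 1 @ unit cost 13 (adds 13)
shortest-cost path #3: 4→3→7→5→10→9 push 21 @ unit cost 20 (adds 420)
shortest-cost path #4: 4→8→1→9 push 4 @ unit cost 31 (adds 124)
shortest-cost path #5: 4→2→6→1→9 push 7 @ unit cost 41 (adds 287)
total cost = 1004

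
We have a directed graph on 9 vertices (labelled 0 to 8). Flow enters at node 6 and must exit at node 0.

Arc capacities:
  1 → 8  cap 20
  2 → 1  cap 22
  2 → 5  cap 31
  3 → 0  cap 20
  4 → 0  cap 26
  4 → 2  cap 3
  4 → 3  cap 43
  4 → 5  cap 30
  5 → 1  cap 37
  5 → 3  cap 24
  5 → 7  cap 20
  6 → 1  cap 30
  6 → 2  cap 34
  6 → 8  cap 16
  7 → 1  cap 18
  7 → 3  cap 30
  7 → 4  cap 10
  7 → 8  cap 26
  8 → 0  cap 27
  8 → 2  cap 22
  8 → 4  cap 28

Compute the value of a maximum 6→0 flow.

Maximum flow value: 67

augment #1: 6→8→0 bottleneck 16, total now 16
augment #2: 6→1→8→0 bottleneck 11, total now 27
augment #3: 6→1→8→4→0 bottleneck 9, total now 36
augment #4: 6→2→5→3→0 bottleneck 20, total now 56
augment #5: 6→2→5→7→4→0 bottleneck 10, total now 66
augment #6: 6→2→5→7→8→4→0 bottleneck 1, total now 67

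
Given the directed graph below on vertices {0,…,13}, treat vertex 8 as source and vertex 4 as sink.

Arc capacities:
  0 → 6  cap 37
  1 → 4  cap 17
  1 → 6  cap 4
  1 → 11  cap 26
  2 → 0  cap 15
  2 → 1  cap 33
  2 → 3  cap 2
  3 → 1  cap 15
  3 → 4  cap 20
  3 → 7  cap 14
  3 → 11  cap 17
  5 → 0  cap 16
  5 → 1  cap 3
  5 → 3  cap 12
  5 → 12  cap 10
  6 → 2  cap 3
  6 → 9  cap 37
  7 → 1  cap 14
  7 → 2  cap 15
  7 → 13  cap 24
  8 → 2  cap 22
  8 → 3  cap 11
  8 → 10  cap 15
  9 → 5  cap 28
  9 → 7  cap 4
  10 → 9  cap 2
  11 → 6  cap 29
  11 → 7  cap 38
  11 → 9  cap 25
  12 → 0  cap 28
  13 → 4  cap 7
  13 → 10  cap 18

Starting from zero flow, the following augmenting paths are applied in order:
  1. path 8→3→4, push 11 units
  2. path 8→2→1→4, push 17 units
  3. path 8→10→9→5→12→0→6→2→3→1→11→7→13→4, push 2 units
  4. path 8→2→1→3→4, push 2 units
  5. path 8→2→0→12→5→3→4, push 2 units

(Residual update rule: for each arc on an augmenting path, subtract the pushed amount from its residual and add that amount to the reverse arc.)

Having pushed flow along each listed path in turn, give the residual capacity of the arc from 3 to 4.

Residual capacity of (3,4): 5

after path 1 (8→3→4, push 11): res(3,4)=9
after path 2 (8→2→1→4, push 17): res(3,4)=9
after path 3 (8→10→9→5→12→0→6→2→3→1→11→7→13→4, push 2): res(3,4)=9
after path 4 (8→2→1→3→4, push 2): res(3,4)=7
after path 5 (8→2→0→12→5→3→4, push 2): res(3,4)=5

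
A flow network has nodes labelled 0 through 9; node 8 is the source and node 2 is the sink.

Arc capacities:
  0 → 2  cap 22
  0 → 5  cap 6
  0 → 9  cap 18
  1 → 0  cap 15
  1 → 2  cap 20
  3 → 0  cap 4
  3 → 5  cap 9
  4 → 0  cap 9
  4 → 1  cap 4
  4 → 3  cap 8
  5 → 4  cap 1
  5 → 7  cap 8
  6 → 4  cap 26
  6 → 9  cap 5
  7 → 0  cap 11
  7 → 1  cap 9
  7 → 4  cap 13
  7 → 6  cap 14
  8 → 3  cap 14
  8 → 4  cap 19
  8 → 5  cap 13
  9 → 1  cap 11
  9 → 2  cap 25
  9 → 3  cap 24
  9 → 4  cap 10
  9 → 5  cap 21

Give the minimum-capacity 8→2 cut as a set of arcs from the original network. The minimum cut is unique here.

Min-cut arcs: {(3,0), (4,0), (4,1), (5,7)} (total capacity 25)

augment #1: 8→3→0→2 push 4
augment #2: 8→4→0→2 push 9
augment #3: 8→4→1→2 push 4
augment #4: 8→5→7→0→2 push 8
max flow = 25; residual-reachable set from 8 gives S-side
cut edges (S→T): {(3,0), (4,0), (4,1), (5,7)} total cap 25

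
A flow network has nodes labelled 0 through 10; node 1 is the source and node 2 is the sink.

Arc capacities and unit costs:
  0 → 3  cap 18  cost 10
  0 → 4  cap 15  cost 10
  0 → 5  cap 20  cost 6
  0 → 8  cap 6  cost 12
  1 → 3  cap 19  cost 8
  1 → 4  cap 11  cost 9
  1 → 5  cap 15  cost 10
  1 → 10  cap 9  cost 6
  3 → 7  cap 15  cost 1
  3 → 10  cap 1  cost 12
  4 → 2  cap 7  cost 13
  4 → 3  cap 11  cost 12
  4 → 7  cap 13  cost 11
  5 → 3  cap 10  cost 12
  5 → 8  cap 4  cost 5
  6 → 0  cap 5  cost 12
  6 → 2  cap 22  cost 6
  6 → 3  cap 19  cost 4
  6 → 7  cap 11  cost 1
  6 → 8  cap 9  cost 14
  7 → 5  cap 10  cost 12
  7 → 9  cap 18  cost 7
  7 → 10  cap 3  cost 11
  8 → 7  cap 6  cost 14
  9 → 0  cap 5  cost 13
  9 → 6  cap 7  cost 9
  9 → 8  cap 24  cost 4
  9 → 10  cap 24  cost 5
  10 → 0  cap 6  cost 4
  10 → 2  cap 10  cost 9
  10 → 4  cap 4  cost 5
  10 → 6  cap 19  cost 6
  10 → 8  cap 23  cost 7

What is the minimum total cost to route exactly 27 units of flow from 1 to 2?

shortest-cost path #1: 1→10→2 push 9 @ unit cost 15 (adds 135)
shortest-cost path #2: 1→4→2 push 7 @ unit cost 22 (adds 154)
shortest-cost path #3: 1→3→10→2 push 1 @ unit cost 29 (adds 29)
shortest-cost path #4: 1→3→7→9→6→2 push 7 @ unit cost 31 (adds 217)
shortest-cost path #5: 1→3→7→10→6→2 push 3 @ unit cost 32 (adds 96)
total cost = 631

Minimum cost for 27 units: 631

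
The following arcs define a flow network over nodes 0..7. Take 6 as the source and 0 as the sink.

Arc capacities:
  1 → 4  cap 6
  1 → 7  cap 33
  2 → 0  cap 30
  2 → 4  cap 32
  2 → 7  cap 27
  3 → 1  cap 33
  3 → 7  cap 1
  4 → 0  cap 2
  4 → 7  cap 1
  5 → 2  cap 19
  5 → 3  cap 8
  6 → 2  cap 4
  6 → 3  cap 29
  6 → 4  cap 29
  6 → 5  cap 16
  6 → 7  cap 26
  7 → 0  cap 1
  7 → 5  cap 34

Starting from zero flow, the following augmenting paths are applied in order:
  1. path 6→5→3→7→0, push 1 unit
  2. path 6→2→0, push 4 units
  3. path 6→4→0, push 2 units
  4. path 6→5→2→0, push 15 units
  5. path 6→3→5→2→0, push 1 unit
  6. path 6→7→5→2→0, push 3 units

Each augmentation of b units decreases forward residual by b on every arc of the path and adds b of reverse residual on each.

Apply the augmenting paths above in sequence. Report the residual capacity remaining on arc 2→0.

after path 1 (6→5→3→7→0, push 1): res(2,0)=30
after path 2 (6→2→0, push 4): res(2,0)=26
after path 3 (6→4→0, push 2): res(2,0)=26
after path 4 (6→5→2→0, push 15): res(2,0)=11
after path 5 (6→3→5→2→0, push 1): res(2,0)=10
after path 6 (6→7→5→2→0, push 3): res(2,0)=7

Residual capacity of (2,0): 7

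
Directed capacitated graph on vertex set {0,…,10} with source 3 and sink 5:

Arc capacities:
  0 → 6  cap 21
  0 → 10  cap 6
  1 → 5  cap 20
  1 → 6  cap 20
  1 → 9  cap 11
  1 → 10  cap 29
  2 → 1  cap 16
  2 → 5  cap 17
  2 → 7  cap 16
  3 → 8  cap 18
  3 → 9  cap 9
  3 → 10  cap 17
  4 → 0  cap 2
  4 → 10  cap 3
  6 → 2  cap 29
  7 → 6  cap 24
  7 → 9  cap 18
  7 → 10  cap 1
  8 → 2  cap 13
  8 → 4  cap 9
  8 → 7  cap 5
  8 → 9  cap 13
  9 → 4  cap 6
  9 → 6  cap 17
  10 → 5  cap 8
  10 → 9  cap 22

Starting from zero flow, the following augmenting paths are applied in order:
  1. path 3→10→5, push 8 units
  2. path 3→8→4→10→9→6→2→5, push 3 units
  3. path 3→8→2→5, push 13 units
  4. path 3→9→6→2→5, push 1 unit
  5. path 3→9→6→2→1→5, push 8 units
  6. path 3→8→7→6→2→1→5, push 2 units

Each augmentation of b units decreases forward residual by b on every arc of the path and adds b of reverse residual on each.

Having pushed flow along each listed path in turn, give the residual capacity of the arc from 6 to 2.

after path 1 (3→10→5, push 8): res(6,2)=29
after path 2 (3→8→4→10→9→6→2→5, push 3): res(6,2)=26
after path 3 (3→8→2→5, push 13): res(6,2)=26
after path 4 (3→9→6→2→5, push 1): res(6,2)=25
after path 5 (3→9→6→2→1→5, push 8): res(6,2)=17
after path 6 (3→8→7→6→2→1→5, push 2): res(6,2)=15

Residual capacity of (6,2): 15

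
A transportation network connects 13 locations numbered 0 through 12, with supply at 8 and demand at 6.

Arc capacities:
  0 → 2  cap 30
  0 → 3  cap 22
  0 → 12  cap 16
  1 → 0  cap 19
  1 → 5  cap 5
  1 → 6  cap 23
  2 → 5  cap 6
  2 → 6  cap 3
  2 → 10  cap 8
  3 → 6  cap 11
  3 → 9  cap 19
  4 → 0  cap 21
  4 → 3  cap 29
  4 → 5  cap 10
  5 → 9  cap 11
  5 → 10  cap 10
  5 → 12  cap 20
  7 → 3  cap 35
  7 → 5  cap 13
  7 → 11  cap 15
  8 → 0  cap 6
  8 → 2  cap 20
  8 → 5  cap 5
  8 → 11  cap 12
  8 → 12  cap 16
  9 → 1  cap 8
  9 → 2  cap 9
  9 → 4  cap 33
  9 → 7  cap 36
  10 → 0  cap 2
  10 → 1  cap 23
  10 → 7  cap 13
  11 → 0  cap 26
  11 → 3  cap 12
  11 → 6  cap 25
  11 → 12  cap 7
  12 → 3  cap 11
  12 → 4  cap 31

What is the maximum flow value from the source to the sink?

Maximum flow value: 56

augment #1: 8→2→6 bottleneck 3, total now 3
augment #2: 8→11→6 bottleneck 12, total now 15
augment #3: 8→0→3→6 bottleneck 6, total now 21
augment #4: 8→12→3→6 bottleneck 5, total now 26
augment #5: 8→2→10→1→6 bottleneck 8, total now 34
augment #6: 8→5→9→1→6 bottleneck 5, total now 39
augment #7: 8→2→5→9→1→6 bottleneck 3, total now 42
augment #8: 8→2→5→10→1→6 bottleneck 3, total now 45
augment #9: 8→12→3→9→7→11→6 bottleneck 6, total now 51
augment #10: 8→12→4→5→10→1→6 bottleneck 4, total now 55
augment #11: 8→12→4→3→9→7→11→6 bottleneck 1, total now 56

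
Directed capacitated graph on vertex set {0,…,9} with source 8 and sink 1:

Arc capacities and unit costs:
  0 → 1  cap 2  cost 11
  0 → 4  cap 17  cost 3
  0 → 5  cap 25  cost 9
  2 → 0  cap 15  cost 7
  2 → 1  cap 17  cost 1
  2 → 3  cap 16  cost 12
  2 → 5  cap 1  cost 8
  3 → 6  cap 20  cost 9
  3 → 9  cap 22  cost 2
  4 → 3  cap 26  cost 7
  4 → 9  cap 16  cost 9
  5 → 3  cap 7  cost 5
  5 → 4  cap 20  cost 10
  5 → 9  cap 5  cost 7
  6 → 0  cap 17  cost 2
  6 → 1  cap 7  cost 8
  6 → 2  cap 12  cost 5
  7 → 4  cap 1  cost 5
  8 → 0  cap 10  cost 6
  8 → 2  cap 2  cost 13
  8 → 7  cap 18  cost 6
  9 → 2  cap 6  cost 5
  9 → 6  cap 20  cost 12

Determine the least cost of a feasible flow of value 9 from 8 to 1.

shortest-cost path #1: 8→2→1 push 2 @ unit cost 14 (adds 28)
shortest-cost path #2: 8→0→1 push 2 @ unit cost 17 (adds 34)
shortest-cost path #3: 8→0→4→9→2→1 push 5 @ unit cost 24 (adds 120)
total cost = 182

Minimum cost for 9 units: 182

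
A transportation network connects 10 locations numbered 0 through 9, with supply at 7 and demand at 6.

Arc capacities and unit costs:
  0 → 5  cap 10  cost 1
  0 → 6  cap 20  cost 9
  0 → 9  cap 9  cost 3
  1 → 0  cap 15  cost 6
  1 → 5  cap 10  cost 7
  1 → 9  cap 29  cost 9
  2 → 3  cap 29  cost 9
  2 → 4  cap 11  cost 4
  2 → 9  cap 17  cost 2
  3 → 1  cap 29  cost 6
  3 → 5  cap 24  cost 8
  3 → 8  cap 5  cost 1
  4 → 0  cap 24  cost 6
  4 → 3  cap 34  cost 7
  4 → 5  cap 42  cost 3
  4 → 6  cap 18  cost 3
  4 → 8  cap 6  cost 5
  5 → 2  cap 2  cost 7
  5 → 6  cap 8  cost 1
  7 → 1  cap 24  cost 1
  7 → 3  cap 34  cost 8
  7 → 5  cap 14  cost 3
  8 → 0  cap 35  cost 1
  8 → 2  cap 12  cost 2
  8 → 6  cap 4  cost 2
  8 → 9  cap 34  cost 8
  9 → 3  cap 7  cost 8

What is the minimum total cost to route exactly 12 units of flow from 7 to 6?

shortest-cost path #1: 7→5→6 push 8 @ unit cost 4 (adds 32)
shortest-cost path #2: 7→3→8→6 push 4 @ unit cost 11 (adds 44)
total cost = 76

Minimum cost for 12 units: 76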